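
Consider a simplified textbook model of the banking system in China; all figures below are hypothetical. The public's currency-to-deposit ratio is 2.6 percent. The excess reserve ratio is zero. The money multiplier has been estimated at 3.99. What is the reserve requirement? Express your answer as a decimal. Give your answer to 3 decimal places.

Using m = 3.99. Since m = (1 + c)/(c + rr + e), the denominator satisfies c + rr + e = (1 + c)/m = (1 + 0.026) / 3.99 ≈ 0.257143.
With c = 0.026 and e = 0, the reserve requirement is 0.257143 − 0.026 − 0 = 0.231143.

0.231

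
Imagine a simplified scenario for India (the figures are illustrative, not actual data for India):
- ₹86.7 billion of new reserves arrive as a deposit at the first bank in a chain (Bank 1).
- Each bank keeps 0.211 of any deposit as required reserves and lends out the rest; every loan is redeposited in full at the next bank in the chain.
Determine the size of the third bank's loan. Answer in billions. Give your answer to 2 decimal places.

Each bank lends a fraction (1 − rr) = 0.7890 of the deposit it receives, so Bank 3 receives 86.7·0.7890^2 and lends 86.7·0.7890^3 ≈ 42.5844 billion.

₹42.58 billion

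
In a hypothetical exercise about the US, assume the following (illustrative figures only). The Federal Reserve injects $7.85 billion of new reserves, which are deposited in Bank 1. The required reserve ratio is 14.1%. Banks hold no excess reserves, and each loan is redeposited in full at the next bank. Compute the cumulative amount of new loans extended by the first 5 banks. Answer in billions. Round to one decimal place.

$25.5 billion

Bank i lends (1 − rr)^i of the original deposit: Bank 1 lends 7.85·0.8590 ≈ 6.7431, Bank 2 lends 7.85·0.8590² ≈ 5.7924, and so on.
Summing a geometric series: total = 7.85·[0.8590·(1 − 0.8590^5) / (1 − 0.8590)] ≈ 25.4567 billion.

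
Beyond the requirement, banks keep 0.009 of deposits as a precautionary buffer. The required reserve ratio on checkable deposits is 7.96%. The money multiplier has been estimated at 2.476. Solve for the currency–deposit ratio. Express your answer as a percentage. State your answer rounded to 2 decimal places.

52.89%

Using m = 2.476. From m = (1 + c)/(c + rr + e), rearranging gives 1 + c = m·(c + rr + e), so c·(1 − m) = m·(rr + e) − 1.
Hence c = [m·(rr + e) − 1]/(1 − m) = [2.476 × (0.0796 + 0.009) − 1] / (1 − 2.476) ≈ 0.528880.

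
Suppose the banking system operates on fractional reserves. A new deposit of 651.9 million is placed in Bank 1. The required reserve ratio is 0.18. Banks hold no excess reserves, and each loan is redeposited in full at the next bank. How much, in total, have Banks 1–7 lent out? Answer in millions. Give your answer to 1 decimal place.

Bank i lends (1 − rr)^i of the original deposit: Bank 1 lends 651.9·0.8200 = 534.5580, Bank 2 lends 651.9·0.8200² ≈ 438.3376, and so on.
Summing a geometric series: total = 651.9·[0.8200·(1 − 0.8200^7) / (1 − 0.8200)] ≈ 2229.4470 million.

2229.4 million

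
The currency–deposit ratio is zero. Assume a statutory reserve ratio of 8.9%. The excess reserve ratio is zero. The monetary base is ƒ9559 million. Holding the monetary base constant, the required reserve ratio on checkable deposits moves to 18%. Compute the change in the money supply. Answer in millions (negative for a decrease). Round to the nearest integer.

Initially m₁ = 1 / (0.089) ≈ 11.23596, so M₁ = 11.23596 × 9559 ≈ 107404.5416 million.
After the change m₂ = 1 / (0.18) ≈ 5.55556, so M₂ = 5.55556 × 9559 ≈ 53105.598 million.
ΔM = M₂ − M₁ = 53105.598 − 107404.5416 = -54298.9436 million.

-54299 million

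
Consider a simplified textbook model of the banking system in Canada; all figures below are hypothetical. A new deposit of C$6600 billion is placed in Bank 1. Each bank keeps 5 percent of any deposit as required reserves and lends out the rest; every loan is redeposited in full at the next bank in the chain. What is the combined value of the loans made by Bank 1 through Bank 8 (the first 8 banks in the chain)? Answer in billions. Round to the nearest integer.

Bank i lends (1 − rr)^i of the original deposit: Bank 1 lends 6600·0.9500 = 6270.0000, Bank 2 lends 6600·0.9500² = 5956.5000, and so on.
Summing a geometric series: total = 6600·[0.9500·(1 − 0.9500^8) / (1 − 0.9500)] ≈ 42207.0779 billion.

C$42207 billion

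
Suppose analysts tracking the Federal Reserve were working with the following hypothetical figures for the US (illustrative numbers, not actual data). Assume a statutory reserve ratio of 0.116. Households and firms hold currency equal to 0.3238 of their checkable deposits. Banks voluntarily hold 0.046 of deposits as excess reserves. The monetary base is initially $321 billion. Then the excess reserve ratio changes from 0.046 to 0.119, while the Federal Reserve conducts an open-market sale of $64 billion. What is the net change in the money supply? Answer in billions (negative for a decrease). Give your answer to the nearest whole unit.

-266 billion

Before: m₁ = (1 + 0.3238) / (0.116 + 0.046 + 0.3238) ≈ 2.7250, MB₁ = 321, so M₁ = 2.7250 × 321 = 874.725 billion.
After: m₂ = (1 + 0.3238) / (0.116 + 0.119 + 0.3238) ≈ 2.3690, MB₂ = 321 − 64 = 257, so M₂ = 2.3690 × 257 = 608.833 billion.
ΔM = M₂ − M₁ = 608.833 − 874.725 = -265.892 billion.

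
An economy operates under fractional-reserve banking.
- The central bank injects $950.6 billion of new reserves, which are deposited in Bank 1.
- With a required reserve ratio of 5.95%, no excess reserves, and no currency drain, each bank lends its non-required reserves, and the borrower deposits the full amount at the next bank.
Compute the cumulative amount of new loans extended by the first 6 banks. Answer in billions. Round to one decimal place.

$4626.8 billion

Bank i lends (1 − rr)^i of the original deposit: Bank 1 lends 950.6·0.9405 = 894.0393, Bank 2 lends 950.6·0.9405² ≈ 840.8440, and so on.
Summing a geometric series: total = 950.6·[0.9405·(1 − 0.9405^6) / (1 − 0.9405)] ≈ 4626.8499 billion.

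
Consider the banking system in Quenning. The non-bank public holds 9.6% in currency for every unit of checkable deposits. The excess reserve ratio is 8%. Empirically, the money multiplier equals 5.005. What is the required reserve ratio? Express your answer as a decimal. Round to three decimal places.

Using m = 5.005. Since m = (1 + c)/(c + rr + e), the denominator satisfies c + rr + e = (1 + c)/m = (1 + 0.096) / 5.005 ≈ 0.218981.
With c = 0.096 and e = 0.08, the required reserve ratio is 0.218981 − 0.096 − 0.08 = 0.042981.

0.043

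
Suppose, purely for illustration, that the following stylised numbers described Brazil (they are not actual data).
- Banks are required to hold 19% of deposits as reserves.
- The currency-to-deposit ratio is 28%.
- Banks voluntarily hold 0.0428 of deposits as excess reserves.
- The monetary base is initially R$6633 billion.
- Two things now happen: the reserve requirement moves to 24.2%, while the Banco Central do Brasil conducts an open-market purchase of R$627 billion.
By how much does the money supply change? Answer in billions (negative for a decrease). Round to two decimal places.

-103.37 billion

Before: m₁ = (1 + 0.28) / (0.19 + 0.0428 + 0.28) ≈ 2.4960998, MB₁ = 6633, so M₁ = 2.4960998 × 6633 ≈ 16556.63 billion.
After: m₂ = (1 + 0.28) / (0.242 + 0.0428 + 0.28) ≈ 2.2662890, MB₂ = 6633 + 627 = 7260, so M₂ = 2.2662890 × 7260 ≈ 16453.2581 billion.
ΔM = M₂ − M₁ = 16453.2581 − 16556.63 = -103.3719 billion.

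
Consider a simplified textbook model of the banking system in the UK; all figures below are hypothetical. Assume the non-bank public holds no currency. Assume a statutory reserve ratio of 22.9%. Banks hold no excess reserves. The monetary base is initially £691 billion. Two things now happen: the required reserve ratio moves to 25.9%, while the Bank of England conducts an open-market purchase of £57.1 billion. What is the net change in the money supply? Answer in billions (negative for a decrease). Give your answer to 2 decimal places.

Before: m₁ = 1 / (0.229) ≈ 4.366812, MB₁ = 691, so M₁ = 4.366812 × 691 ≈ 3017.4671 billion.
After: m₂ = 1 / (0.259) ≈ 3.861004, MB₂ = 691 + 57.1 = 748.1, so M₂ = 3.861004 × 748.1 ≈ 2888.4171 billion.
ΔM = M₂ − M₁ = 2888.4171 − 3017.4671 = -129.05 billion.

-129.05 billion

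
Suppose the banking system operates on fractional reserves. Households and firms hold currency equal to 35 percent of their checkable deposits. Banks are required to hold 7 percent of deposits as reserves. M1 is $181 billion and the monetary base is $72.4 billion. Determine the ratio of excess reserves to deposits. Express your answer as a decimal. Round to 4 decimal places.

Using m = M/MB = 181/72.4 = 2.500000. Since m = (1 + c)/(c + rr + e), the denominator satisfies c + rr + e = (1 + c)/m = (1 + 0.35) / 2.500000 = 0.540000.
With c = 0.35 and rr = 0.07, the ratio of excess reserves to deposits is 0.540000 − 0.35 − 0.07 = 0.12.

0.1200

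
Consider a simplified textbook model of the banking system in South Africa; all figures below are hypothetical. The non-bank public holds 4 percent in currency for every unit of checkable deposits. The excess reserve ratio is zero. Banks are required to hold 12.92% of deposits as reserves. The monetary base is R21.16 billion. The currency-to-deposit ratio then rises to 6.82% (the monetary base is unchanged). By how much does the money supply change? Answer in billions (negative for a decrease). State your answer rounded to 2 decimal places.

Initially m₁ = (1 + 0.04) / (0.1292 + 0.04) ≈ 6.14657, so M₁ = 6.14657 × 21.16 ≈ 130.0614 billion.
After the change m₂ = (1 + 0.0682) / (0.1292 + 0.0682) ≈ 5.41135, so M₂ = 5.41135 × 21.16 ≈ 114.5042 billion.
ΔM = M₂ − M₁ = 114.5042 − 130.0614 = -15.5572 billion.

-15.56 billion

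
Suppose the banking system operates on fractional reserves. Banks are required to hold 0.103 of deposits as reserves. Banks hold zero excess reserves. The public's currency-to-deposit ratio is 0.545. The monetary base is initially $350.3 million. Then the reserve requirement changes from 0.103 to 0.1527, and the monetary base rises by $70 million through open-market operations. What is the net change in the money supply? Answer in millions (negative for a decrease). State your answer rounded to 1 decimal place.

Before: m₁ = (1 + 0.545) / (0.103 + 0.545) ≈ 2.38426, MB₁ = 350.3, so M₁ = 2.38426 × 350.3 ≈ 835.2063 million.
After: m₂ = (1 + 0.545) / (0.1527 + 0.545) ≈ 2.21442, MB₂ = 350.3 + 70 = 420.3, so M₂ = 2.21442 × 420.3 ≈ 930.7207 million.
ΔM = M₂ − M₁ = 930.7207 − 835.2063 = 95.5144 million.

$95.5 million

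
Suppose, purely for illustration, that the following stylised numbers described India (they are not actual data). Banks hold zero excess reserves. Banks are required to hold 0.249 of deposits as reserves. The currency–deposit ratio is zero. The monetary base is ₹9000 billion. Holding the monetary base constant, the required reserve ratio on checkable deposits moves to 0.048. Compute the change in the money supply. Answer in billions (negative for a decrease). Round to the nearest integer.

Initially m₁ = 1 / (0.249) ≈ 4.01606, so M₁ = 4.01606 × 9000 = 36144.54 billion.
After the change m₂ = 1 / (0.048) ≈ 20.83333, so M₂ = 20.83333 × 9000 = 187499.97 billion.
ΔM = M₂ − M₁ = 187499.97 − 36144.54 = 151355.43 billion.

₹151355 billion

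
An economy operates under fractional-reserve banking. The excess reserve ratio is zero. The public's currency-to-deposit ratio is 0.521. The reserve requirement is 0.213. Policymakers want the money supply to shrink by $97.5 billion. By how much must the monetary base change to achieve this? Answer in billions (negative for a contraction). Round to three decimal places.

-47.051 billion

The money multiplier is m = (1 + c) / (rr + c) = (1 + 0.521) / (0.213 + 0.521) ≈ 2.072207.
ΔMB = ΔM / m = (−97.5) / 2.072207 ≈ -47.0513 billion.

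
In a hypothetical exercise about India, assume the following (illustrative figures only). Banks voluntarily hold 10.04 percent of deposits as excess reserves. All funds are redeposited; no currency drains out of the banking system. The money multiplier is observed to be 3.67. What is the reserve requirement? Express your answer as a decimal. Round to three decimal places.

0.172

Using m = 3.67. Since m = (1 + c)/(c + rr + e), the denominator satisfies c + rr + e = (1 + c)/m = (1 + 0) / 3.67 ≈ 0.272480.
With c = 0 and e = 0.1004, the reserve requirement is 0.272480 − 0 − 0.1004 = 0.17208.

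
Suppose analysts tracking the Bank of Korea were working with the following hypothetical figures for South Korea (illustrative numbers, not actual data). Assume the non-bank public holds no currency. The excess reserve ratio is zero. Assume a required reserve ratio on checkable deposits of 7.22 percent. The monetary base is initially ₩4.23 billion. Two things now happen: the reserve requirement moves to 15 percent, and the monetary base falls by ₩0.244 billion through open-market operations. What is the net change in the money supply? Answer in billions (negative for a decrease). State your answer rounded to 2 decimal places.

Before: m₁ = 1 / (0.0722) ≈ 13.8504, MB₁ = 4.23, so M₁ = 13.8504 × 4.23 ≈ 58.5872 billion.
After: m₂ = 1 / (0.15) ≈ 6.6667, MB₂ = 4.23 − 0.244 = 3.986, so M₂ = 6.6667 × 3.986 ≈ 26.5735 billion.
ΔM = M₂ − M₁ = 26.5735 − 58.5872 = -32.0137 billion.

-32.01 billion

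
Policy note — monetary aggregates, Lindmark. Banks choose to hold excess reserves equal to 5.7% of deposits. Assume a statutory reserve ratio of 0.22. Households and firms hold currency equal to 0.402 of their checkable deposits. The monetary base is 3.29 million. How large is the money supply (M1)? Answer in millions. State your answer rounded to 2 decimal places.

The money multiplier is m = (1 + c) / (rr + e + c) = (1 + 0.402) / (0.22 + 0.057 + 0.402) ≈ 2.0648.
So M = m × MB = 2.0648 × 3.29 ≈ 6.7932 million.

6.79 million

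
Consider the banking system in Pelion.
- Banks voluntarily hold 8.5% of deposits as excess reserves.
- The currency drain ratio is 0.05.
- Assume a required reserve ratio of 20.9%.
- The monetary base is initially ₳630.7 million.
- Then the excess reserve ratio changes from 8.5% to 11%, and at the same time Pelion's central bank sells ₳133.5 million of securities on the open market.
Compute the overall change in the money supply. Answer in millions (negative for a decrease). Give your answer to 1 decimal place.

Before: m₁ = (1 + 0.05) / (0.209 + 0.085 + 0.05) ≈ 3.05233, MB₁ = 630.7, so M₁ = 3.05233 × 630.7 ≈ 1925.1045 million.
After: m₂ = (1 + 0.05) / (0.209 + 0.11 + 0.05) ≈ 2.84553, MB₂ = 630.7 − 133.5 = 497.2, so M₂ = 2.84553 × 497.2 ≈ 1414.7975 million.
ΔM = M₂ − M₁ = 1414.7975 − 1925.1045 = -510.307 million.

-510.3 million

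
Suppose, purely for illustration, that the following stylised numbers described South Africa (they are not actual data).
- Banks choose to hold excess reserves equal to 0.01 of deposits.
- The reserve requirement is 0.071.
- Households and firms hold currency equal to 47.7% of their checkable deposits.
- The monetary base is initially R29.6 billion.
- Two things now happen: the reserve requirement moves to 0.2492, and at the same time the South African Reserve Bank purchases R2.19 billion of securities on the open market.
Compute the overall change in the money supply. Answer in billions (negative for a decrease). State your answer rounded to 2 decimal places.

Before: m₁ = (1 + 0.477) / (0.071 + 0.01 + 0.477) ≈ 2.64695, MB₁ = 29.6, so M₁ = 2.64695 × 29.6 ≈ 78.3497 billion.
After: m₂ = (1 + 0.477) / (0.2492 + 0.01 + 0.477) ≈ 2.00625, MB₂ = 29.6 + 2.19 = 31.79, so M₂ = 2.00625 × 31.79 ≈ 63.7787 billion.
ΔM = M₂ − M₁ = 63.7787 − 78.3497 = -14.571 billion.

-14.57 billion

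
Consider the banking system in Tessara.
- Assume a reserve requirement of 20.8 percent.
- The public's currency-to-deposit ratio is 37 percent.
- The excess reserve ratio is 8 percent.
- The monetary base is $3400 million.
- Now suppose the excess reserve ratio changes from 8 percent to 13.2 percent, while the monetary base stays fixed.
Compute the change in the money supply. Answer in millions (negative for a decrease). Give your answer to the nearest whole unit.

Initially m₁ = (1 + 0.37) / (0.208 + 0.08 + 0.37) ≈ 2.08207, so M₁ = 2.08207 × 3400 = 7079.038 million.
After the change m₂ = (1 + 0.37) / (0.208 + 0.132 + 0.37) ≈ 1.92958, so M₂ = 1.92958 × 3400 = 6560.572 million.
ΔM = M₂ − M₁ = 6560.572 − 7079.038 = -518.466 million.

-518 million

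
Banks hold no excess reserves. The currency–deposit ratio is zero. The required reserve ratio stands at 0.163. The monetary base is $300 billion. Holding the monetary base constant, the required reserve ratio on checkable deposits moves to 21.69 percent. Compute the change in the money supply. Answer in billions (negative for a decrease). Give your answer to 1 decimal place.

-457.4 billion

Initially m₁ = 1 / (0.163) ≈ 6.13497, so M₁ = 6.13497 × 300 = 1840.491 billion.
After the change m₂ = 1 / (0.2169) ≈ 4.61042, so M₂ = 4.61042 × 300 = 1383.126 billion.
ΔM = M₂ − M₁ = 1383.126 − 1840.491 = -457.365 billion.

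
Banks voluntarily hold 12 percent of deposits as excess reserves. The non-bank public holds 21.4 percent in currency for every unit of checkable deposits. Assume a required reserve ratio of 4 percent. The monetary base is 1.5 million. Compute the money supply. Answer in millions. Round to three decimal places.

4.869 million

The money multiplier is m = (1 + c) / (rr + e + c) = (1 + 0.214) / (0.04 + 0.12 + 0.214) ≈ 3.24599.
So M = m × MB = 3.24599 × 1.5 ≈ 4.869 million.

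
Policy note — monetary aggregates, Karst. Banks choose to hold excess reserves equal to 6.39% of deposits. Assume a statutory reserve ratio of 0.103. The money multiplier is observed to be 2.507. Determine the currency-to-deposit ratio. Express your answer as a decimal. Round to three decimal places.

Using m = 2.507. From m = (1 + c)/(c + rr + e), rearranging gives 1 + c = m·(c + rr + e), so c·(1 − m) = m·(rr + e) − 1.
Hence c = [m·(rr + e) − 1]/(1 − m) = [2.507 × (0.103 + 0.0639) − 1] / (1 − 2.507) ≈ 0.385920.

0.386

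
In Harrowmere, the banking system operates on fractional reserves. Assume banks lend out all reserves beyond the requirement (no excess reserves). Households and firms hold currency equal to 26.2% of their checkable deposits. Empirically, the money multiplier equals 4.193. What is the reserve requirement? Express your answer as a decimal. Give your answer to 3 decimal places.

0.039

Using m = 4.193. Since m = (1 + c)/(c + rr + e), the denominator satisfies c + rr + e = (1 + c)/m = (1 + 0.262) / 4.193 ≈ 0.300978.
With c = 0.262 and e = 0, the reserve requirement is 0.300978 − 0.262 − 0 = 0.038978.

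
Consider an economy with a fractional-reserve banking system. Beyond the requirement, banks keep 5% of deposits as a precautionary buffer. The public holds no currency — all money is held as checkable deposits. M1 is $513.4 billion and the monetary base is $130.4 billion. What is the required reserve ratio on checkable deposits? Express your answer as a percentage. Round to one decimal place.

20.4%

Using m = M/MB = 513.4/130.4 ≈ 3.937117. Since m = (1 + c)/(c + rr + e), the denominator satisfies c + rr + e = (1 + c)/m = (1 + 0) / 3.937117 ≈ 0.253993.
With c = 0 and e = 0.05, the required reserve ratio on checkable deposits is 0.253993 − 0 − 0.05 = 0.203993.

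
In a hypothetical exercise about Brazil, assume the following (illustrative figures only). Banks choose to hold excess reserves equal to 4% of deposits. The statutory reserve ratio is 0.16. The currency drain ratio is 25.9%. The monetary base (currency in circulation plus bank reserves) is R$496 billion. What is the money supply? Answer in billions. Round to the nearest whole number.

The money multiplier is m = (1 + c) / (rr + e + c) = (1 + 0.259) / (0.16 + 0.04 + 0.259) ≈ 2.7429.
So M = m × MB = 2.7429 × 496 = 1360.4784 billion.

R$1360 billion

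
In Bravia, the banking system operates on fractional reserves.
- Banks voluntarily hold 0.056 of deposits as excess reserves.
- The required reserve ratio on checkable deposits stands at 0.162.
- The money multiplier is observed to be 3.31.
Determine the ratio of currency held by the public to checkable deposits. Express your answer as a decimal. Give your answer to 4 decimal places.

Using m = 3.31. From m = (1 + c)/(c + rr + e), rearranging gives 1 + c = m·(c + rr + e), so c·(1 − m) = m·(rr + e) − 1.
Hence c = [m·(rr + e) − 1]/(1 − m) = [3.31 × (0.162 + 0.056) − 1] / (1 − 3.31) ≈ 0.120528.

0.1205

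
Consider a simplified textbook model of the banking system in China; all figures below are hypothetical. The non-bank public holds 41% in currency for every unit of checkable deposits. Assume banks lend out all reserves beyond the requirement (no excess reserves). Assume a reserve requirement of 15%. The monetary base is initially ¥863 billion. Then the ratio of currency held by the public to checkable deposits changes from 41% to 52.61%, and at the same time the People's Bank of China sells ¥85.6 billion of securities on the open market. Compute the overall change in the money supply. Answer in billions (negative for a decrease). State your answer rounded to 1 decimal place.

Before: m₁ = (1 + 0.41) / (0.15 + 0.41) ≈ 2.51786, MB₁ = 863, so M₁ = 2.51786 × 863 ≈ 2172.9132 billion.
After: m₂ = (1 + 0.5261) / (0.15 + 0.5261) ≈ 2.25721, MB₂ = 863 − 85.6 = 777.4, so M₂ = 2.25721 × 777.4 ≈ 1754.7551 billion.
ΔM = M₂ − M₁ = 1754.7551 − 2172.9132 = -418.1581 billion.

-418.2 billion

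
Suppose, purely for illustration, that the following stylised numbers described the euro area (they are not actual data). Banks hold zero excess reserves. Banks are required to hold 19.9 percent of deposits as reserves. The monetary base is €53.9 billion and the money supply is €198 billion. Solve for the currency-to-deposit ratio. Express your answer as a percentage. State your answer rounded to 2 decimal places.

Using m = M/MB = 198/53.9 ≈ 3.673469. From m = (1 + c)/(c + rr + e), rearranging gives 1 + c = m·(c + rr + e), so c·(1 − m) = m·(rr + e) − 1.
Hence c = [m·(rr + e) − 1]/(1 − m) = [3.673469 × (0.199 + 0) − 1] / (1 − 3.673469) ≈ 0.100611.

10.06%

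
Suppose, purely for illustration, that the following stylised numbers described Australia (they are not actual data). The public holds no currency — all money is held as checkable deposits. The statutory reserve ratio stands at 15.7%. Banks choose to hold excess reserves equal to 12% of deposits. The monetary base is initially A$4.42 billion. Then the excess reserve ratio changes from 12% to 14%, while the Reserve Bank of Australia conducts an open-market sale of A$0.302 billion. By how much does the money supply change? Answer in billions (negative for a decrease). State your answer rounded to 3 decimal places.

-2.091 billion

Before: m₁ = 1 / (0.157 + 0.12) ≈ 3.61011, MB₁ = 4.42, so M₁ = 3.61011 × 4.42 ≈ 15.9567 billion.
After: m₂ = 1 / (0.157 + 0.14) ≈ 3.36700, MB₂ = 4.42 − 0.302 = 4.118, so M₂ = 3.36700 × 4.118 ≈ 13.8653 billion.
ΔM = M₂ − M₁ = 13.8653 − 15.9567 = -2.0914 billion.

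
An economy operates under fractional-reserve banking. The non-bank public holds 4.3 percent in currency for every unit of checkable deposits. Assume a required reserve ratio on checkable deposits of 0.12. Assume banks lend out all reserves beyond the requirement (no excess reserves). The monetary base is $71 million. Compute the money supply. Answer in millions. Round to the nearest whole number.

The money multiplier is m = (1 + c) / (rr + c) = (1 + 0.043) / (0.12 + 0.043) ≈ 6.3988.
So M = m × MB = 6.3988 × 71 = 454.3148 million.

$454 million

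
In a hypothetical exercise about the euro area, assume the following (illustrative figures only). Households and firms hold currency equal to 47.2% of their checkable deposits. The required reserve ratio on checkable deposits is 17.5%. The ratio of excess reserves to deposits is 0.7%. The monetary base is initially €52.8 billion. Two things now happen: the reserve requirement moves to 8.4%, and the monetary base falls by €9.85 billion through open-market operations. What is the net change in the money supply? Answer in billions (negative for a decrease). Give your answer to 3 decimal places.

Before: m₁ = (1 + 0.472) / (0.175 + 0.007 + 0.472) ≈ 2.250765, MB₁ = 52.8, so M₁ = 2.250765 × 52.8 ≈ 118.8404 billion.
After: m₂ = (1 + 0.472) / (0.084 + 0.007 + 0.472) ≈ 2.614565, MB₂ = 52.8 − 9.85 = 42.95, so M₂ = 2.614565 × 42.95 ≈ 112.2956 billion.
ΔM = M₂ − M₁ = 112.2956 − 118.8404 = -6.5448 billion.

-6.545 billion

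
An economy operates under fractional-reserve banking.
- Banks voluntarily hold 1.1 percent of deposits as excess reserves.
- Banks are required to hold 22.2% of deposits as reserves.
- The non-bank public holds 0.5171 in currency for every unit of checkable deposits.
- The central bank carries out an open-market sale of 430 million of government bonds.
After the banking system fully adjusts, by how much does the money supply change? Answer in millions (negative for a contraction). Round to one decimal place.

The money multiplier is m = (1 + c) / (rr + e + c) = (1 + 0.5171) / (0.222 + 0.011 + 0.5171) ≈ 2.02253.
The sale removes 430 million of base, so ΔM = m × ΔMB = 2.02253 × (−430) = -869.6879 million.

-869.7 million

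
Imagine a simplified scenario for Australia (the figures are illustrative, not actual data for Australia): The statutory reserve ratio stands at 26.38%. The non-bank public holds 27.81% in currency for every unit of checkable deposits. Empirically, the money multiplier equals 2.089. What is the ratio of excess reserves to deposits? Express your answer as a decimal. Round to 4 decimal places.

0.0699

Using m = 2.089. Since m = (1 + c)/(c + rr + e), the denominator satisfies c + rr + e = (1 + c)/m = (1 + 0.2781) / 2.089 ≈ 0.611824.
With c = 0.2781 and rr = 0.2638, the ratio of excess reserves to deposits is 0.611824 − 0.2781 − 0.2638 = 0.069924.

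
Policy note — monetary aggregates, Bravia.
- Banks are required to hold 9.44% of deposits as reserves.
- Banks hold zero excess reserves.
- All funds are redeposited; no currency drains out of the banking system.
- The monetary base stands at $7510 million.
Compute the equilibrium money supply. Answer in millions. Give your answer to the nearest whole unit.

$79555 million

With no currency drain or excess reserves, the money multiplier is m = 1/rr = 1/0.0944 ≈ 10.59322.
Money supply M = m × MB = 10.59322 × 7510 = 79555.0822 million.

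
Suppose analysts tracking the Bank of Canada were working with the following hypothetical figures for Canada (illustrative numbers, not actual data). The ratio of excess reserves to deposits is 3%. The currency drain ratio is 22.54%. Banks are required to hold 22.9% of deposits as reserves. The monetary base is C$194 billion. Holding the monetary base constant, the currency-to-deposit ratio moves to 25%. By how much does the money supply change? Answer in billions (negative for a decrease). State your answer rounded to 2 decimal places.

-14.34 billion

Initially m₁ = (1 + 0.2254) / (0.229 + 0.03 + 0.2254) ≈ 2.529727, so M₁ = 2.529727 × 194 ≈ 490.767 billion.
After the change m₂ = (1 + 0.25) / (0.229 + 0.03 + 0.25) ≈ 2.455796, so M₂ = 2.455796 × 194 ≈ 476.4244 billion.
ΔM = M₂ − M₁ = 476.4244 − 490.767 = -14.3426 billion.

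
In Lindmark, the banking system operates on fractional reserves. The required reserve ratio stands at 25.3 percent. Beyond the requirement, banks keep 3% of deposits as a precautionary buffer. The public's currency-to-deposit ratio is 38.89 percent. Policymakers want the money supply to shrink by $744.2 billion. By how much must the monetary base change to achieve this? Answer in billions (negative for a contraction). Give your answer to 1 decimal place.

-360.0 billion

The money multiplier is m = (1 + c) / (rr + e + c) = (1 + 0.3889) / (0.253 + 0.03 + 0.3889) ≈ 2.06712.
ΔMB = ΔM / m = (−744.2) / 2.06712 ≈ -360.0178 billion.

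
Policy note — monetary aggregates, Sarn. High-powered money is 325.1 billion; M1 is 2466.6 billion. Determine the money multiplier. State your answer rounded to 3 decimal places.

The money multiplier is m = M / MB = 2466.6 / 325.1 ≈ 7.58720.

7.587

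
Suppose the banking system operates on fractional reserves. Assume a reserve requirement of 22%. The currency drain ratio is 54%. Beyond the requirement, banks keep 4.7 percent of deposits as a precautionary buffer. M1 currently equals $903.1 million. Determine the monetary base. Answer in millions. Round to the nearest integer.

$473 million

The money multiplier is m = (1 + c) / (rr + e + c) = (1 + 0.54) / (0.22 + 0.047 + 0.54) ≈ 1.9083.
MB = M / m = 903.1 / 1.9083 ≈ 473.2484 million.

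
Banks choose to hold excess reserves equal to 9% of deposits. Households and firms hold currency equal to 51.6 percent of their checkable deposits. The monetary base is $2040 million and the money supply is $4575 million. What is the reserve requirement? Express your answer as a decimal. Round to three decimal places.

0.070

Using m = M/MB = 4575/2040 ≈ 2.242647. Since m = (1 + c)/(c + rr + e), the denominator satisfies c + rr + e = (1 + c)/m = (1 + 0.516) / 2.242647 ≈ 0.675987.
With c = 0.516 and e = 0.09, the reserve requirement is 0.675987 − 0.516 − 0.09 = 0.069987.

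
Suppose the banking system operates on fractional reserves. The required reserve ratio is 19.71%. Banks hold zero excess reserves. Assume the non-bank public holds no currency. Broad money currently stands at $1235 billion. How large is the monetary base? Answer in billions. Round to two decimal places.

With no currency drain and no excess reserves, the money multiplier is m = 1/rr = 1/0.1971 ≈ 5.0735667.
The monetary base is MB = M / m = 1235 / 5.0735667 ≈ 243.4185 billion.

$243.42 billion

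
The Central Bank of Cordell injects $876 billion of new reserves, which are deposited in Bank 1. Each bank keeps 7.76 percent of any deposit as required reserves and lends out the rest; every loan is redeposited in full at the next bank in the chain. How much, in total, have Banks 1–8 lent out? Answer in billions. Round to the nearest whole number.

Bank i lends (1 − rr)^i of the original deposit: Bank 1 lends 876·0.9224 = 808.0224, Bank 2 lends 876·0.9224² ≈ 745.3199, and so on.
Summing a geometric series: total = 876·[0.9224·(1 − 0.9224^8) / (1 − 0.9224)] ≈ 4956.1362 billion.

$4956 billion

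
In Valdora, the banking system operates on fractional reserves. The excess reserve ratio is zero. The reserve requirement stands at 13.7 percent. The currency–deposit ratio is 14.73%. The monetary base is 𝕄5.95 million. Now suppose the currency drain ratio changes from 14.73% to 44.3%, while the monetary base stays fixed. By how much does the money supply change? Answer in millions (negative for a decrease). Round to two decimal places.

Initially m₁ = (1 + 0.1473) / (0.137 + 0.1473) ≈ 4.0355, so M₁ = 4.0355 × 5.95 ≈ 24.0112 million.
After the change m₂ = (1 + 0.443) / (0.137 + 0.443) ≈ 2.4879, so M₂ = 2.4879 × 5.95 ≈ 14.803 million.
ΔM = M₂ − M₁ = 14.803 − 24.0112 = -9.2082 million.

-9.21 million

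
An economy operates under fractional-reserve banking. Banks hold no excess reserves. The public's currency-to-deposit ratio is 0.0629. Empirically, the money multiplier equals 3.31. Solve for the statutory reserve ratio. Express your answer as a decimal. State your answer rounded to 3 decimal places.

0.258

Using m = 3.31. Since m = (1 + c)/(c + rr + e), the denominator satisfies c + rr + e = (1 + c)/m = (1 + 0.0629) / 3.31 ≈ 0.321118.
With c = 0.0629 and e = 0, the statutory reserve ratio is 0.321118 − 0.0629 − 0 = 0.258218.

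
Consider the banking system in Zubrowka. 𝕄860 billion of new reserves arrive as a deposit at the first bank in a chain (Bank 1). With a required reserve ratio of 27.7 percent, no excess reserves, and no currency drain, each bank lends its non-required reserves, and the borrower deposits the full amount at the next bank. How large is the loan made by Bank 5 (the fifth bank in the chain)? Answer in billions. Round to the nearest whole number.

Each bank lends a fraction (1 − rr) = 0.7230 of the deposit it receives, so Bank 5 receives 860·0.7230^4 and lends 860·0.7230^5 ≈ 169.8987 billion.

𝕄170 billion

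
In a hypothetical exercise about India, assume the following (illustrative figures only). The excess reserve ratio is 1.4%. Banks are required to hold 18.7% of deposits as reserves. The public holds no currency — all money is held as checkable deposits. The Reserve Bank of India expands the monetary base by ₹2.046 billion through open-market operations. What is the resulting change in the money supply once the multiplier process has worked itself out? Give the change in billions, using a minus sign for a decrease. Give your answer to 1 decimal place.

The money multiplier is m = 1 / (rr + e) = 1 / (0.187 + 0.014) ≈ 4.9751.
The purchase adds 2.046 billion of base, so ΔM = m × ΔMB = 4.9751 × (+2.046) ≈ 10.1791 billion.

₹10.2 billion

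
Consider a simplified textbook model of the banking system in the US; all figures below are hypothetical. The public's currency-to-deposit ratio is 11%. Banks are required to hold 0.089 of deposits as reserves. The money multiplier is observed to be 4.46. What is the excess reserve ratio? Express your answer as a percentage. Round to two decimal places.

4.99%

Using m = 4.46. Since m = (1 + c)/(c + rr + e), the denominator satisfies c + rr + e = (1 + c)/m = (1 + 0.11) / 4.46 ≈ 0.248879.
With c = 0.11 and rr = 0.089, the excess reserve ratio is 0.248879 − 0.11 − 0.089 = 0.049879.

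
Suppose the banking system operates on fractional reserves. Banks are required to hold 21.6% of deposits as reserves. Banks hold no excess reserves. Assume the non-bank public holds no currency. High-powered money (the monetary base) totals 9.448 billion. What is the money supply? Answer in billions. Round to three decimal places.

With no currency drain or excess reserves, the money multiplier is m = 1/rr = 1/0.216 ≈ 4.62963.
Money supply M = m × MB = 4.62963 × 9.448 ≈ 43.7407 billion.

43.741 billion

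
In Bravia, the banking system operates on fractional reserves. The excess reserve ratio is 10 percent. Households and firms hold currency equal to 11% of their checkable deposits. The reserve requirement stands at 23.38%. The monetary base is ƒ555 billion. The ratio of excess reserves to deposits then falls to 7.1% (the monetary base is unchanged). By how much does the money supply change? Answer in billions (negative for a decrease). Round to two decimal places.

Initially m₁ = (1 + 0.11) / (0.2338 + 0.1 + 0.11) ≈ 2.501127, so M₁ = 2.501127 × 555 ≈ 1388.1255 billion.
After the change m₂ = (1 + 0.11) / (0.2338 + 0.071 + 0.11) ≈ 2.675988, so M₂ = 2.675988 × 555 ≈ 1485.1733 billion.
ΔM = M₂ − M₁ = 1485.1733 − 1388.1255 = 97.0478 billion.

ƒ97.05 billion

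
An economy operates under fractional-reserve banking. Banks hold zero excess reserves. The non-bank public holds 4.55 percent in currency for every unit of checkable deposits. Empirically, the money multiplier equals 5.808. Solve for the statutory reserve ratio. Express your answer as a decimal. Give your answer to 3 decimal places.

Using m = 5.808. Since m = (1 + c)/(c + rr + e), the denominator satisfies c + rr + e = (1 + c)/m = (1 + 0.0455) / 5.808 ≈ 0.180010.
With c = 0.0455 and e = 0, the statutory reserve ratio is 0.180010 − 0.0455 − 0 = 0.13451.

0.135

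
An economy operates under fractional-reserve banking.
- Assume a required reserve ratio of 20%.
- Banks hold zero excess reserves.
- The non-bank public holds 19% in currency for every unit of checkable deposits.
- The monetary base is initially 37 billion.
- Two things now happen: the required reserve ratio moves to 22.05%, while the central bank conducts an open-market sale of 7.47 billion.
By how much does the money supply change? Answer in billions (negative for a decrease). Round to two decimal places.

-27.29 billion

Before: m₁ = (1 + 0.19) / (0.2 + 0.19) ≈ 3.05128, MB₁ = 37, so M₁ = 3.05128 × 37 ≈ 112.8974 billion.
After: m₂ = (1 + 0.19) / (0.2205 + 0.19) ≈ 2.89890, MB₂ = 37 − 7.47 = 29.53, so M₂ = 2.89890 × 29.53 ≈ 85.6045 billion.
ΔM = M₂ − M₁ = 85.6045 − 112.8974 = -27.2929 billion.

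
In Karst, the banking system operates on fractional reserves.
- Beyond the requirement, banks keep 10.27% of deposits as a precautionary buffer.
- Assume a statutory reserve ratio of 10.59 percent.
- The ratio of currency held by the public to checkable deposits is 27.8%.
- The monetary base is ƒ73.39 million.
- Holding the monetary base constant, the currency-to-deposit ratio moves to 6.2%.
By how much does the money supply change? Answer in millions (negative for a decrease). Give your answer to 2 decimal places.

Initially m₁ = (1 + 0.278) / (0.1059 + 0.1027 + 0.278) ≈ 2.62639, so M₁ = 2.62639 × 73.39 ≈ 192.7508 million.
After the change m₂ = (1 + 0.062) / (0.1059 + 0.1027 + 0.062) ≈ 3.92461, so M₂ = 3.92461 × 73.39 ≈ 288.0271 million.
ΔM = M₂ − M₁ = 288.0271 − 192.7508 = 95.2763 million.

ƒ95.28 million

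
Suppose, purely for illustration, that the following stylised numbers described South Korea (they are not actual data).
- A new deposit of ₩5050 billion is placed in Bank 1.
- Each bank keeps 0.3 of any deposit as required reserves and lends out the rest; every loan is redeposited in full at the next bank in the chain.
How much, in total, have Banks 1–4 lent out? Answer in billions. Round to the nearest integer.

Bank i lends (1 − rr)^i of the original deposit: Bank 1 lends 5050·0.7000 = 3535.0000, Bank 2 lends 5050·0.7000² = 2474.5000, and so on.
Summing a geometric series: total = 5050·[0.7000·(1 − 0.7000^4) / (1 − 0.7000)] = 8954.1550 billion.

₩8954 billion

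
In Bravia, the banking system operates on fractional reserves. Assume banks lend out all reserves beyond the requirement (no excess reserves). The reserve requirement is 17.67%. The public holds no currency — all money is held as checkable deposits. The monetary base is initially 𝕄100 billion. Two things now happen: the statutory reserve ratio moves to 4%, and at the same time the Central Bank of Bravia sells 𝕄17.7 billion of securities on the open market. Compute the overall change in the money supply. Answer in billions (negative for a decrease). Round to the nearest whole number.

Before: m₁ = 1 / (0.1767) ≈ 5.6593, MB₁ = 100, so M₁ = 5.6593 × 100 = 565.93 billion.
After: m₂ = 1 / (0.04) = 25, MB₂ = 100 − 17.7 = 82.3, so M₂ = 25 × 82.3 = 2057.5 billion.
ΔM = M₂ − M₁ = 2057.5 − 565.93 = 1491.57 billion.

𝕄1492 billion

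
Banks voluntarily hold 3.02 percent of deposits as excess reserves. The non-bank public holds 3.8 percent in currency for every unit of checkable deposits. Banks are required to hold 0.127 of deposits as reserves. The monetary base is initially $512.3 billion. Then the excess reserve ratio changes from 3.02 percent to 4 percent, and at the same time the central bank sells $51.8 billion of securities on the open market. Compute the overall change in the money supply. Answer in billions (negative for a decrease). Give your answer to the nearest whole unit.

-393 billion

Before: m₁ = (1 + 0.038) / (0.127 + 0.0302 + 0.038) ≈ 5.3176, MB₁ = 512.3, so M₁ = 5.3176 × 512.3 ≈ 2724.2065 billion.
After: m₂ = (1 + 0.038) / (0.127 + 0.04 + 0.038) ≈ 5.0634, MB₂ = 512.3 − 51.8 = 460.5, so M₂ = 5.0634 × 460.5 = 2331.6957 billion.
ΔM = M₂ − M₁ = 2331.6957 − 2724.2065 = -392.5108 billion.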